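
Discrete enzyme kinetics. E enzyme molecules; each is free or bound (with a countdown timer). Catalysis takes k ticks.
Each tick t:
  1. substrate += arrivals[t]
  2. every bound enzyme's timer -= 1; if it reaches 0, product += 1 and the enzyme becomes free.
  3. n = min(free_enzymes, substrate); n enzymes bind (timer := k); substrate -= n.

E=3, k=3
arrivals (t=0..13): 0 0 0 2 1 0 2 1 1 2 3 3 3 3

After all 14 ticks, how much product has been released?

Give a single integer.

t=0: arr=0 -> substrate=0 bound=0 product=0
t=1: arr=0 -> substrate=0 bound=0 product=0
t=2: arr=0 -> substrate=0 bound=0 product=0
t=3: arr=2 -> substrate=0 bound=2 product=0
t=4: arr=1 -> substrate=0 bound=3 product=0
t=5: arr=0 -> substrate=0 bound=3 product=0
t=6: arr=2 -> substrate=0 bound=3 product=2
t=7: arr=1 -> substrate=0 bound=3 product=3
t=8: arr=1 -> substrate=1 bound=3 product=3
t=9: arr=2 -> substrate=1 bound=3 product=5
t=10: arr=3 -> substrate=3 bound=3 product=6
t=11: arr=3 -> substrate=6 bound=3 product=6
t=12: arr=3 -> substrate=7 bound=3 product=8
t=13: arr=3 -> substrate=9 bound=3 product=9

Answer: 9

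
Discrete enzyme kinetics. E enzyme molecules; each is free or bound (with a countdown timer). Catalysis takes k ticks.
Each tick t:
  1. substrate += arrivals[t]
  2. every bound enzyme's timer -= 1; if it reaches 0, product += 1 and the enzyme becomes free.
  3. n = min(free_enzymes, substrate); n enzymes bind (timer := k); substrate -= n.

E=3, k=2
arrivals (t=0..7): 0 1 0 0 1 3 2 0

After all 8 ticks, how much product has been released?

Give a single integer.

t=0: arr=0 -> substrate=0 bound=0 product=0
t=1: arr=1 -> substrate=0 bound=1 product=0
t=2: arr=0 -> substrate=0 bound=1 product=0
t=3: arr=0 -> substrate=0 bound=0 product=1
t=4: arr=1 -> substrate=0 bound=1 product=1
t=5: arr=3 -> substrate=1 bound=3 product=1
t=6: arr=2 -> substrate=2 bound=3 product=2
t=7: arr=0 -> substrate=0 bound=3 product=4

Answer: 4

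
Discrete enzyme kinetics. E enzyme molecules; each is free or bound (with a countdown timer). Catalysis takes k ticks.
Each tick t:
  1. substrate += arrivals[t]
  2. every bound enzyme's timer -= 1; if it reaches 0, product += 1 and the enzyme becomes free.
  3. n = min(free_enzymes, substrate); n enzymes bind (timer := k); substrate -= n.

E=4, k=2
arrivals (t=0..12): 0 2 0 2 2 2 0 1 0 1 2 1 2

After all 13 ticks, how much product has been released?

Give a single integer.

t=0: arr=0 -> substrate=0 bound=0 product=0
t=1: arr=2 -> substrate=0 bound=2 product=0
t=2: arr=0 -> substrate=0 bound=2 product=0
t=3: arr=2 -> substrate=0 bound=2 product=2
t=4: arr=2 -> substrate=0 bound=4 product=2
t=5: arr=2 -> substrate=0 bound=4 product=4
t=6: arr=0 -> substrate=0 bound=2 product=6
t=7: arr=1 -> substrate=0 bound=1 product=8
t=8: arr=0 -> substrate=0 bound=1 product=8
t=9: arr=1 -> substrate=0 bound=1 product=9
t=10: arr=2 -> substrate=0 bound=3 product=9
t=11: arr=1 -> substrate=0 bound=3 product=10
t=12: arr=2 -> substrate=0 bound=3 product=12

Answer: 12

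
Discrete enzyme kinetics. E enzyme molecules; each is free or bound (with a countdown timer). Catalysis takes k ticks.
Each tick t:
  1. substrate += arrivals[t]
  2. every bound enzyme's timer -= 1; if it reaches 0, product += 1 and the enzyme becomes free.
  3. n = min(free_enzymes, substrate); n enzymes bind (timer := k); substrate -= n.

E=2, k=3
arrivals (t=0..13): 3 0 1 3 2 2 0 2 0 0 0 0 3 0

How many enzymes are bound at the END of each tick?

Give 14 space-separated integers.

Answer: 2 2 2 2 2 2 2 2 2 2 2 2 2 2

Derivation:
t=0: arr=3 -> substrate=1 bound=2 product=0
t=1: arr=0 -> substrate=1 bound=2 product=0
t=2: arr=1 -> substrate=2 bound=2 product=0
t=3: arr=3 -> substrate=3 bound=2 product=2
t=4: arr=2 -> substrate=5 bound=2 product=2
t=5: arr=2 -> substrate=7 bound=2 product=2
t=6: arr=0 -> substrate=5 bound=2 product=4
t=7: arr=2 -> substrate=7 bound=2 product=4
t=8: arr=0 -> substrate=7 bound=2 product=4
t=9: arr=0 -> substrate=5 bound=2 product=6
t=10: arr=0 -> substrate=5 bound=2 product=6
t=11: arr=0 -> substrate=5 bound=2 product=6
t=12: arr=3 -> substrate=6 bound=2 product=8
t=13: arr=0 -> substrate=6 bound=2 product=8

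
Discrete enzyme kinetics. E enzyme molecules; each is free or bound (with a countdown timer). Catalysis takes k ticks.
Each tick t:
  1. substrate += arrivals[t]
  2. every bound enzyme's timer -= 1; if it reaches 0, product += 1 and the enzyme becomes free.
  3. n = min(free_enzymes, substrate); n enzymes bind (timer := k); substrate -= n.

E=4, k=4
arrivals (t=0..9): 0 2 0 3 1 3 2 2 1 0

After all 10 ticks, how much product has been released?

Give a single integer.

Answer: 6

Derivation:
t=0: arr=0 -> substrate=0 bound=0 product=0
t=1: arr=2 -> substrate=0 bound=2 product=0
t=2: arr=0 -> substrate=0 bound=2 product=0
t=3: arr=3 -> substrate=1 bound=4 product=0
t=4: arr=1 -> substrate=2 bound=4 product=0
t=5: arr=3 -> substrate=3 bound=4 product=2
t=6: arr=2 -> substrate=5 bound=4 product=2
t=7: arr=2 -> substrate=5 bound=4 product=4
t=8: arr=1 -> substrate=6 bound=4 product=4
t=9: arr=0 -> substrate=4 bound=4 product=6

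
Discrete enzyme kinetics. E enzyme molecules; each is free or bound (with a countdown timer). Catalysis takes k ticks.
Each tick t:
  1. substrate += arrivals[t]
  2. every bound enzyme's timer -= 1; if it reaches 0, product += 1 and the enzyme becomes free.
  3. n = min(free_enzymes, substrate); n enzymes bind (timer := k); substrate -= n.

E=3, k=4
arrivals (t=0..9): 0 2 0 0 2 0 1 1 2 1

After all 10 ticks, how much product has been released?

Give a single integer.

Answer: 4

Derivation:
t=0: arr=0 -> substrate=0 bound=0 product=0
t=1: arr=2 -> substrate=0 bound=2 product=0
t=2: arr=0 -> substrate=0 bound=2 product=0
t=3: arr=0 -> substrate=0 bound=2 product=0
t=4: arr=2 -> substrate=1 bound=3 product=0
t=5: arr=0 -> substrate=0 bound=2 product=2
t=6: arr=1 -> substrate=0 bound=3 product=2
t=7: arr=1 -> substrate=1 bound=3 product=2
t=8: arr=2 -> substrate=2 bound=3 product=3
t=9: arr=1 -> substrate=2 bound=3 product=4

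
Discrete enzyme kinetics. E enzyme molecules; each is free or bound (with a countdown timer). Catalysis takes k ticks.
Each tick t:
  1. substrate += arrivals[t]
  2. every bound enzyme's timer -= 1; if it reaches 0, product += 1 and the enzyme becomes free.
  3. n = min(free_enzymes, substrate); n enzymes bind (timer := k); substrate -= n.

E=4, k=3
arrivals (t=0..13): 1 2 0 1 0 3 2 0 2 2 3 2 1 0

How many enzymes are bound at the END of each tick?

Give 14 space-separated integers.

t=0: arr=1 -> substrate=0 bound=1 product=0
t=1: arr=2 -> substrate=0 bound=3 product=0
t=2: arr=0 -> substrate=0 bound=3 product=0
t=3: arr=1 -> substrate=0 bound=3 product=1
t=4: arr=0 -> substrate=0 bound=1 product=3
t=5: arr=3 -> substrate=0 bound=4 product=3
t=6: arr=2 -> substrate=1 bound=4 product=4
t=7: arr=0 -> substrate=1 bound=4 product=4
t=8: arr=2 -> substrate=0 bound=4 product=7
t=9: arr=2 -> substrate=1 bound=4 product=8
t=10: arr=3 -> substrate=4 bound=4 product=8
t=11: arr=2 -> substrate=3 bound=4 product=11
t=12: arr=1 -> substrate=3 bound=4 product=12
t=13: arr=0 -> substrate=3 bound=4 product=12

Answer: 1 3 3 3 1 4 4 4 4 4 4 4 4 4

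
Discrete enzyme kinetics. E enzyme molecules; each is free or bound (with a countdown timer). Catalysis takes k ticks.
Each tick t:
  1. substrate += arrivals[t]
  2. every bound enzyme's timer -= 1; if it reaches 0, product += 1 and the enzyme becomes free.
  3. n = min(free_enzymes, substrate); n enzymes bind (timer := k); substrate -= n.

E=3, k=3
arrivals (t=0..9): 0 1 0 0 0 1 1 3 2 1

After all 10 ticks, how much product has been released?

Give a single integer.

Answer: 3

Derivation:
t=0: arr=0 -> substrate=0 bound=0 product=0
t=1: arr=1 -> substrate=0 bound=1 product=0
t=2: arr=0 -> substrate=0 bound=1 product=0
t=3: arr=0 -> substrate=0 bound=1 product=0
t=4: arr=0 -> substrate=0 bound=0 product=1
t=5: arr=1 -> substrate=0 bound=1 product=1
t=6: arr=1 -> substrate=0 bound=2 product=1
t=7: arr=3 -> substrate=2 bound=3 product=1
t=8: arr=2 -> substrate=3 bound=3 product=2
t=9: arr=1 -> substrate=3 bound=3 product=3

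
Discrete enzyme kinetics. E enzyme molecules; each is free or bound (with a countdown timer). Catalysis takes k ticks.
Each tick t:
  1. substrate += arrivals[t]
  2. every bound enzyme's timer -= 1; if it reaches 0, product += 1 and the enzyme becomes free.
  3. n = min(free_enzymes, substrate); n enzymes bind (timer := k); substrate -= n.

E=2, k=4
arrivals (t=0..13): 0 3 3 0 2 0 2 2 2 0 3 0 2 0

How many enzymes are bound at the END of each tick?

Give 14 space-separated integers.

Answer: 0 2 2 2 2 2 2 2 2 2 2 2 2 2

Derivation:
t=0: arr=0 -> substrate=0 bound=0 product=0
t=1: arr=3 -> substrate=1 bound=2 product=0
t=2: arr=3 -> substrate=4 bound=2 product=0
t=3: arr=0 -> substrate=4 bound=2 product=0
t=4: arr=2 -> substrate=6 bound=2 product=0
t=5: arr=0 -> substrate=4 bound=2 product=2
t=6: arr=2 -> substrate=6 bound=2 product=2
t=7: arr=2 -> substrate=8 bound=2 product=2
t=8: arr=2 -> substrate=10 bound=2 product=2
t=9: arr=0 -> substrate=8 bound=2 product=4
t=10: arr=3 -> substrate=11 bound=2 product=4
t=11: arr=0 -> substrate=11 bound=2 product=4
t=12: arr=2 -> substrate=13 bound=2 product=4
t=13: arr=0 -> substrate=11 bound=2 product=6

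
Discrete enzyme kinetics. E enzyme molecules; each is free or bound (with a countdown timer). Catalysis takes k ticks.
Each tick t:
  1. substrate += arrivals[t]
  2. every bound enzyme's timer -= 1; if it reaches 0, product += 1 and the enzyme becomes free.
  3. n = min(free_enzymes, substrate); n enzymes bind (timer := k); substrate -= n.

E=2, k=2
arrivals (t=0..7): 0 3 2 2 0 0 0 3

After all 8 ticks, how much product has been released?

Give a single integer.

Answer: 6

Derivation:
t=0: arr=0 -> substrate=0 bound=0 product=0
t=1: arr=3 -> substrate=1 bound=2 product=0
t=2: arr=2 -> substrate=3 bound=2 product=0
t=3: arr=2 -> substrate=3 bound=2 product=2
t=4: arr=0 -> substrate=3 bound=2 product=2
t=5: arr=0 -> substrate=1 bound=2 product=4
t=6: arr=0 -> substrate=1 bound=2 product=4
t=7: arr=3 -> substrate=2 bound=2 product=6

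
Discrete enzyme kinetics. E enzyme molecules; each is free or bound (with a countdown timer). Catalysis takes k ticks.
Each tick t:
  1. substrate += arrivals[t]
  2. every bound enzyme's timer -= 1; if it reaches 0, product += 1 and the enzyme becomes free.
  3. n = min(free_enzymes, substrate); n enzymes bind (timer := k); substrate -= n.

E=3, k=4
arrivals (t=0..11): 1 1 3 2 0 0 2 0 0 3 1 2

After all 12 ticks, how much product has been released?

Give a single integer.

Answer: 6

Derivation:
t=0: arr=1 -> substrate=0 bound=1 product=0
t=1: arr=1 -> substrate=0 bound=2 product=0
t=2: arr=3 -> substrate=2 bound=3 product=0
t=3: arr=2 -> substrate=4 bound=3 product=0
t=4: arr=0 -> substrate=3 bound=3 product=1
t=5: arr=0 -> substrate=2 bound=3 product=2
t=6: arr=2 -> substrate=3 bound=3 product=3
t=7: arr=0 -> substrate=3 bound=3 product=3
t=8: arr=0 -> substrate=2 bound=3 product=4
t=9: arr=3 -> substrate=4 bound=3 product=5
t=10: arr=1 -> substrate=4 bound=3 product=6
t=11: arr=2 -> substrate=6 bound=3 product=6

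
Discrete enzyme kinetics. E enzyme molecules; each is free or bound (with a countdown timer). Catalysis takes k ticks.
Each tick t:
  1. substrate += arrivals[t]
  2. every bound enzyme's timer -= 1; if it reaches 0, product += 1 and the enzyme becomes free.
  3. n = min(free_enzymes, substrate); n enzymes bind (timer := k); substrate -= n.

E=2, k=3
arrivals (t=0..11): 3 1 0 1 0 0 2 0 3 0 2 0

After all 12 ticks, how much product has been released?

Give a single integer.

Answer: 6

Derivation:
t=0: arr=3 -> substrate=1 bound=2 product=0
t=1: arr=1 -> substrate=2 bound=2 product=0
t=2: arr=0 -> substrate=2 bound=2 product=0
t=3: arr=1 -> substrate=1 bound=2 product=2
t=4: arr=0 -> substrate=1 bound=2 product=2
t=5: arr=0 -> substrate=1 bound=2 product=2
t=6: arr=2 -> substrate=1 bound=2 product=4
t=7: arr=0 -> substrate=1 bound=2 product=4
t=8: arr=3 -> substrate=4 bound=2 product=4
t=9: arr=0 -> substrate=2 bound=2 product=6
t=10: arr=2 -> substrate=4 bound=2 product=6
t=11: arr=0 -> substrate=4 bound=2 product=6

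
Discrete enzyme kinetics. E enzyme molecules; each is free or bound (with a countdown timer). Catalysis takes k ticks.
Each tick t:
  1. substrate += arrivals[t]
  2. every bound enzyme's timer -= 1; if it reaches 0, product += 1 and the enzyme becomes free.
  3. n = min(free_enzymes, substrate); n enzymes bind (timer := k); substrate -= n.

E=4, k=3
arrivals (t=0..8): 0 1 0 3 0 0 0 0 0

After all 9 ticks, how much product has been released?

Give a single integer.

t=0: arr=0 -> substrate=0 bound=0 product=0
t=1: arr=1 -> substrate=0 bound=1 product=0
t=2: arr=0 -> substrate=0 bound=1 product=0
t=3: arr=3 -> substrate=0 bound=4 product=0
t=4: arr=0 -> substrate=0 bound=3 product=1
t=5: arr=0 -> substrate=0 bound=3 product=1
t=6: arr=0 -> substrate=0 bound=0 product=4
t=7: arr=0 -> substrate=0 bound=0 product=4
t=8: arr=0 -> substrate=0 bound=0 product=4

Answer: 4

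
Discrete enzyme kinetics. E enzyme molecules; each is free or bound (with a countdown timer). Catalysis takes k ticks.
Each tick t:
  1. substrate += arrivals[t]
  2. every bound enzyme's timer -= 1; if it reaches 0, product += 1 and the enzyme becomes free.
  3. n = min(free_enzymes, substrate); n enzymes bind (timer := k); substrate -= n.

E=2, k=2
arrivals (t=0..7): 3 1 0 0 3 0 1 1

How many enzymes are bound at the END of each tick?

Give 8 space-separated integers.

Answer: 2 2 2 2 2 2 2 2

Derivation:
t=0: arr=3 -> substrate=1 bound=2 product=0
t=1: arr=1 -> substrate=2 bound=2 product=0
t=2: arr=0 -> substrate=0 bound=2 product=2
t=3: arr=0 -> substrate=0 bound=2 product=2
t=4: arr=3 -> substrate=1 bound=2 product=4
t=5: arr=0 -> substrate=1 bound=2 product=4
t=6: arr=1 -> substrate=0 bound=2 product=6
t=7: arr=1 -> substrate=1 bound=2 product=6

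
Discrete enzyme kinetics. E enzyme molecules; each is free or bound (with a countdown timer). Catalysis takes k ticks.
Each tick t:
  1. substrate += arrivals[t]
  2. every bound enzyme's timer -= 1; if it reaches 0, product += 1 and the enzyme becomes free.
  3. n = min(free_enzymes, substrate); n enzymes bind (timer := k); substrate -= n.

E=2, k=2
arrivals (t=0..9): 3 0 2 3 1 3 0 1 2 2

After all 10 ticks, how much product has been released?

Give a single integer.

Answer: 8

Derivation:
t=0: arr=3 -> substrate=1 bound=2 product=0
t=1: arr=0 -> substrate=1 bound=2 product=0
t=2: arr=2 -> substrate=1 bound=2 product=2
t=3: arr=3 -> substrate=4 bound=2 product=2
t=4: arr=1 -> substrate=3 bound=2 product=4
t=5: arr=3 -> substrate=6 bound=2 product=4
t=6: arr=0 -> substrate=4 bound=2 product=6
t=7: arr=1 -> substrate=5 bound=2 product=6
t=8: arr=2 -> substrate=5 bound=2 product=8
t=9: arr=2 -> substrate=7 bound=2 product=8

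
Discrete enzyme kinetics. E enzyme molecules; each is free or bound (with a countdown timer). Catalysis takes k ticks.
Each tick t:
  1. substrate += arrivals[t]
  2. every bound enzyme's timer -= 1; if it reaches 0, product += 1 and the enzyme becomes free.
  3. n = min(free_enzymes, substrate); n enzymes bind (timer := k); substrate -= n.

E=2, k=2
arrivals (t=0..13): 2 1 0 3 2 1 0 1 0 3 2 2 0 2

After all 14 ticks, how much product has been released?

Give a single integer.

Answer: 12

Derivation:
t=0: arr=2 -> substrate=0 bound=2 product=0
t=1: arr=1 -> substrate=1 bound=2 product=0
t=2: arr=0 -> substrate=0 bound=1 product=2
t=3: arr=3 -> substrate=2 bound=2 product=2
t=4: arr=2 -> substrate=3 bound=2 product=3
t=5: arr=1 -> substrate=3 bound=2 product=4
t=6: arr=0 -> substrate=2 bound=2 product=5
t=7: arr=1 -> substrate=2 bound=2 product=6
t=8: arr=0 -> substrate=1 bound=2 product=7
t=9: arr=3 -> substrate=3 bound=2 product=8
t=10: arr=2 -> substrate=4 bound=2 product=9
t=11: arr=2 -> substrate=5 bound=2 product=10
t=12: arr=0 -> substrate=4 bound=2 product=11
t=13: arr=2 -> substrate=5 bound=2 product=12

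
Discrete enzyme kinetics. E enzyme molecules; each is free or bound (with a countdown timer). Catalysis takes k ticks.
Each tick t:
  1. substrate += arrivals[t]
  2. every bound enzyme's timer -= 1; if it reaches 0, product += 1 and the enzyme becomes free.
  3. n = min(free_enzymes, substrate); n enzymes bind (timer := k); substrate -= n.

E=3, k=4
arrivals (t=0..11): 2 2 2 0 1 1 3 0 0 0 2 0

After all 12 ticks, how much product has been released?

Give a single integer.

Answer: 6

Derivation:
t=0: arr=2 -> substrate=0 bound=2 product=0
t=1: arr=2 -> substrate=1 bound=3 product=0
t=2: arr=2 -> substrate=3 bound=3 product=0
t=3: arr=0 -> substrate=3 bound=3 product=0
t=4: arr=1 -> substrate=2 bound=3 product=2
t=5: arr=1 -> substrate=2 bound=3 product=3
t=6: arr=3 -> substrate=5 bound=3 product=3
t=7: arr=0 -> substrate=5 bound=3 product=3
t=8: arr=0 -> substrate=3 bound=3 product=5
t=9: arr=0 -> substrate=2 bound=3 product=6
t=10: arr=2 -> substrate=4 bound=3 product=6
t=11: arr=0 -> substrate=4 bound=3 product=6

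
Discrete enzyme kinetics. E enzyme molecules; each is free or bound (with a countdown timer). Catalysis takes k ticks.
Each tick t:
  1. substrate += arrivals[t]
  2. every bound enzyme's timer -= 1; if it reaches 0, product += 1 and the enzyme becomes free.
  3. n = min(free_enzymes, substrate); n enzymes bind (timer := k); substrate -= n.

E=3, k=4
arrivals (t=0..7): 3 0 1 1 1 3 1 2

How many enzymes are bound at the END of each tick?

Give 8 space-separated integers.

Answer: 3 3 3 3 3 3 3 3

Derivation:
t=0: arr=3 -> substrate=0 bound=3 product=0
t=1: arr=0 -> substrate=0 bound=3 product=0
t=2: arr=1 -> substrate=1 bound=3 product=0
t=3: arr=1 -> substrate=2 bound=3 product=0
t=4: arr=1 -> substrate=0 bound=3 product=3
t=5: arr=3 -> substrate=3 bound=3 product=3
t=6: arr=1 -> substrate=4 bound=3 product=3
t=7: arr=2 -> substrate=6 bound=3 product=3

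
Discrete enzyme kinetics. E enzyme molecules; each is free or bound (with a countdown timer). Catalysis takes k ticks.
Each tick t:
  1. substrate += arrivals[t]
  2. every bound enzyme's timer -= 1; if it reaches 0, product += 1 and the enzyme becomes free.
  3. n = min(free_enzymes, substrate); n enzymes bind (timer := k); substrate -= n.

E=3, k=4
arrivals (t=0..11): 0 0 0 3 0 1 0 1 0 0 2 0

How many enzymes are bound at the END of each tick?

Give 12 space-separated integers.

Answer: 0 0 0 3 3 3 3 2 2 2 3 2

Derivation:
t=0: arr=0 -> substrate=0 bound=0 product=0
t=1: arr=0 -> substrate=0 bound=0 product=0
t=2: arr=0 -> substrate=0 bound=0 product=0
t=3: arr=3 -> substrate=0 bound=3 product=0
t=4: arr=0 -> substrate=0 bound=3 product=0
t=5: arr=1 -> substrate=1 bound=3 product=0
t=6: arr=0 -> substrate=1 bound=3 product=0
t=7: arr=1 -> substrate=0 bound=2 product=3
t=8: arr=0 -> substrate=0 bound=2 product=3
t=9: arr=0 -> substrate=0 bound=2 product=3
t=10: arr=2 -> substrate=1 bound=3 product=3
t=11: arr=0 -> substrate=0 bound=2 product=5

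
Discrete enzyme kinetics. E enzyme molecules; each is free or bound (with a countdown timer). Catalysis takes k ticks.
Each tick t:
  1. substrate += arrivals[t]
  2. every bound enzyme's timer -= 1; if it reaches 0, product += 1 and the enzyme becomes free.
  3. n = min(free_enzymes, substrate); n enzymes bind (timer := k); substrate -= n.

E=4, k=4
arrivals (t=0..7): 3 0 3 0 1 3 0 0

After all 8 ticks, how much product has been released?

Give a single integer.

t=0: arr=3 -> substrate=0 bound=3 product=0
t=1: arr=0 -> substrate=0 bound=3 product=0
t=2: arr=3 -> substrate=2 bound=4 product=0
t=3: arr=0 -> substrate=2 bound=4 product=0
t=4: arr=1 -> substrate=0 bound=4 product=3
t=5: arr=3 -> substrate=3 bound=4 product=3
t=6: arr=0 -> substrate=2 bound=4 product=4
t=7: arr=0 -> substrate=2 bound=4 product=4

Answer: 4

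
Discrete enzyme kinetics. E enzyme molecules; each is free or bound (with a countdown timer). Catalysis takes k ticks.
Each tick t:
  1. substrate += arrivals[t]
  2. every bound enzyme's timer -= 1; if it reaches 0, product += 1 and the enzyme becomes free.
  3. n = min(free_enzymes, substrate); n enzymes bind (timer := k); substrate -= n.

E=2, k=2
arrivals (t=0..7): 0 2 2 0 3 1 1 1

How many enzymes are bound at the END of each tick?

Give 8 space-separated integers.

t=0: arr=0 -> substrate=0 bound=0 product=0
t=1: arr=2 -> substrate=0 bound=2 product=0
t=2: arr=2 -> substrate=2 bound=2 product=0
t=3: arr=0 -> substrate=0 bound=2 product=2
t=4: arr=3 -> substrate=3 bound=2 product=2
t=5: arr=1 -> substrate=2 bound=2 product=4
t=6: arr=1 -> substrate=3 bound=2 product=4
t=7: arr=1 -> substrate=2 bound=2 product=6

Answer: 0 2 2 2 2 2 2 2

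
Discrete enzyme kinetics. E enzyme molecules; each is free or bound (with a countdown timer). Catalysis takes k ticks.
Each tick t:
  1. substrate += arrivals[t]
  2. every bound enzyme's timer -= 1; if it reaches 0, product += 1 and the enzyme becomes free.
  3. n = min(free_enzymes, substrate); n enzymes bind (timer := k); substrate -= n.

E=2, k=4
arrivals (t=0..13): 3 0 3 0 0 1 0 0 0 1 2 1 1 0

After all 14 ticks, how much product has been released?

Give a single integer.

t=0: arr=3 -> substrate=1 bound=2 product=0
t=1: arr=0 -> substrate=1 bound=2 product=0
t=2: arr=3 -> substrate=4 bound=2 product=0
t=3: arr=0 -> substrate=4 bound=2 product=0
t=4: arr=0 -> substrate=2 bound=2 product=2
t=5: arr=1 -> substrate=3 bound=2 product=2
t=6: arr=0 -> substrate=3 bound=2 product=2
t=7: arr=0 -> substrate=3 bound=2 product=2
t=8: arr=0 -> substrate=1 bound=2 product=4
t=9: arr=1 -> substrate=2 bound=2 product=4
t=10: arr=2 -> substrate=4 bound=2 product=4
t=11: arr=1 -> substrate=5 bound=2 product=4
t=12: arr=1 -> substrate=4 bound=2 product=6
t=13: arr=0 -> substrate=4 bound=2 product=6

Answer: 6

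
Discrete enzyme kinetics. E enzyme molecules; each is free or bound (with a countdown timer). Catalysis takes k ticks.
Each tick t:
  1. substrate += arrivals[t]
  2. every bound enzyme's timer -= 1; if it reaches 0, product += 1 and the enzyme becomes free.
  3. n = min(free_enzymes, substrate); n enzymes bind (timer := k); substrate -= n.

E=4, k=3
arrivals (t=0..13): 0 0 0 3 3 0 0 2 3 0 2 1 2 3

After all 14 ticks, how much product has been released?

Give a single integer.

Answer: 12

Derivation:
t=0: arr=0 -> substrate=0 bound=0 product=0
t=1: arr=0 -> substrate=0 bound=0 product=0
t=2: arr=0 -> substrate=0 bound=0 product=0
t=3: arr=3 -> substrate=0 bound=3 product=0
t=4: arr=3 -> substrate=2 bound=4 product=0
t=5: arr=0 -> substrate=2 bound=4 product=0
t=6: arr=0 -> substrate=0 bound=3 product=3
t=7: arr=2 -> substrate=0 bound=4 product=4
t=8: arr=3 -> substrate=3 bound=4 product=4
t=9: arr=0 -> substrate=1 bound=4 product=6
t=10: arr=2 -> substrate=1 bound=4 product=8
t=11: arr=1 -> substrate=2 bound=4 product=8
t=12: arr=2 -> substrate=2 bound=4 product=10
t=13: arr=3 -> substrate=3 bound=4 product=12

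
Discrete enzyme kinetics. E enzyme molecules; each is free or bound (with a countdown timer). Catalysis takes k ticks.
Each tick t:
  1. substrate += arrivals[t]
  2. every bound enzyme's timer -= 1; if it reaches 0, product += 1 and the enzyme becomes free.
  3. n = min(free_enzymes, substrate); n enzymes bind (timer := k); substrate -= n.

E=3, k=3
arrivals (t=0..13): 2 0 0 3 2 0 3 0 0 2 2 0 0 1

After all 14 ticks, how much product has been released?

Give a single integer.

t=0: arr=2 -> substrate=0 bound=2 product=0
t=1: arr=0 -> substrate=0 bound=2 product=0
t=2: arr=0 -> substrate=0 bound=2 product=0
t=3: arr=3 -> substrate=0 bound=3 product=2
t=4: arr=2 -> substrate=2 bound=3 product=2
t=5: arr=0 -> substrate=2 bound=3 product=2
t=6: arr=3 -> substrate=2 bound=3 product=5
t=7: arr=0 -> substrate=2 bound=3 product=5
t=8: arr=0 -> substrate=2 bound=3 product=5
t=9: arr=2 -> substrate=1 bound=3 product=8
t=10: arr=2 -> substrate=3 bound=3 product=8
t=11: arr=0 -> substrate=3 bound=3 product=8
t=12: arr=0 -> substrate=0 bound=3 product=11
t=13: arr=1 -> substrate=1 bound=3 product=11

Answer: 11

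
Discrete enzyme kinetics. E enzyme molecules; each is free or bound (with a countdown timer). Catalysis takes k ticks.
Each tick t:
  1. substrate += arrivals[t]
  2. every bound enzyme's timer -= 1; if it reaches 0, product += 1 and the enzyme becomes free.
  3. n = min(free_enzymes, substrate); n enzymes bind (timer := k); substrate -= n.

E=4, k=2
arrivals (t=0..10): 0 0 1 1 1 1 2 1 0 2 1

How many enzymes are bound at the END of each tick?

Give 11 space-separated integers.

t=0: arr=0 -> substrate=0 bound=0 product=0
t=1: arr=0 -> substrate=0 bound=0 product=0
t=2: arr=1 -> substrate=0 bound=1 product=0
t=3: arr=1 -> substrate=0 bound=2 product=0
t=4: arr=1 -> substrate=0 bound=2 product=1
t=5: arr=1 -> substrate=0 bound=2 product=2
t=6: arr=2 -> substrate=0 bound=3 product=3
t=7: arr=1 -> substrate=0 bound=3 product=4
t=8: arr=0 -> substrate=0 bound=1 product=6
t=9: arr=2 -> substrate=0 bound=2 product=7
t=10: arr=1 -> substrate=0 bound=3 product=7

Answer: 0 0 1 2 2 2 3 3 1 2 3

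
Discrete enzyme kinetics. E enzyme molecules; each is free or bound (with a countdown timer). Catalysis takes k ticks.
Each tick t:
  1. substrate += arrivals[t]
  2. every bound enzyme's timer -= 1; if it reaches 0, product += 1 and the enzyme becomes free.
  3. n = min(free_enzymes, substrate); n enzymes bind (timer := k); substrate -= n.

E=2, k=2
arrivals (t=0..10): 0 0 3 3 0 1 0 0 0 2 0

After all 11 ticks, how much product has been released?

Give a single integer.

t=0: arr=0 -> substrate=0 bound=0 product=0
t=1: arr=0 -> substrate=0 bound=0 product=0
t=2: arr=3 -> substrate=1 bound=2 product=0
t=3: arr=3 -> substrate=4 bound=2 product=0
t=4: arr=0 -> substrate=2 bound=2 product=2
t=5: arr=1 -> substrate=3 bound=2 product=2
t=6: arr=0 -> substrate=1 bound=2 product=4
t=7: arr=0 -> substrate=1 bound=2 product=4
t=8: arr=0 -> substrate=0 bound=1 product=6
t=9: arr=2 -> substrate=1 bound=2 product=6
t=10: arr=0 -> substrate=0 bound=2 product=7

Answer: 7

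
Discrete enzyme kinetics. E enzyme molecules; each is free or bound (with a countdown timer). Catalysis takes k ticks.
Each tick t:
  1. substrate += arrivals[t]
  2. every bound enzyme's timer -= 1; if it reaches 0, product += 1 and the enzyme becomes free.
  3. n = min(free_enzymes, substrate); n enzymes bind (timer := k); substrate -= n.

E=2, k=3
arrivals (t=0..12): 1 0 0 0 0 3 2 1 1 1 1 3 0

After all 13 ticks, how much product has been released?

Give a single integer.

Answer: 5

Derivation:
t=0: arr=1 -> substrate=0 bound=1 product=0
t=1: arr=0 -> substrate=0 bound=1 product=0
t=2: arr=0 -> substrate=0 bound=1 product=0
t=3: arr=0 -> substrate=0 bound=0 product=1
t=4: arr=0 -> substrate=0 bound=0 product=1
t=5: arr=3 -> substrate=1 bound=2 product=1
t=6: arr=2 -> substrate=3 bound=2 product=1
t=7: arr=1 -> substrate=4 bound=2 product=1
t=8: arr=1 -> substrate=3 bound=2 product=3
t=9: arr=1 -> substrate=4 bound=2 product=3
t=10: arr=1 -> substrate=5 bound=2 product=3
t=11: arr=3 -> substrate=6 bound=2 product=5
t=12: arr=0 -> substrate=6 bound=2 product=5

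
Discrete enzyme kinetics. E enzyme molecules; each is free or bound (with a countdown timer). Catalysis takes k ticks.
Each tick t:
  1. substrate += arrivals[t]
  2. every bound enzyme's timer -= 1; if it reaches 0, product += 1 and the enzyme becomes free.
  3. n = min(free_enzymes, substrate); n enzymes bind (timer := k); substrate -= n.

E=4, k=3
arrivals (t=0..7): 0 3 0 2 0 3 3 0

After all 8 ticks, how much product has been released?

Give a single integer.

t=0: arr=0 -> substrate=0 bound=0 product=0
t=1: arr=3 -> substrate=0 bound=3 product=0
t=2: arr=0 -> substrate=0 bound=3 product=0
t=3: arr=2 -> substrate=1 bound=4 product=0
t=4: arr=0 -> substrate=0 bound=2 product=3
t=5: arr=3 -> substrate=1 bound=4 product=3
t=6: arr=3 -> substrate=3 bound=4 product=4
t=7: arr=0 -> substrate=2 bound=4 product=5

Answer: 5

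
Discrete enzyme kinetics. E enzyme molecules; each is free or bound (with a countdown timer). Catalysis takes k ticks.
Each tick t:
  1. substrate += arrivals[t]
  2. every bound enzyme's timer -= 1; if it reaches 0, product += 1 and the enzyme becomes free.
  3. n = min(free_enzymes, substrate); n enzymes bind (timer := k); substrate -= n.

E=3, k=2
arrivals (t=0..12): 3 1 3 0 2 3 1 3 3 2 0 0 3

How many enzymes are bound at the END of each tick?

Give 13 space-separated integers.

Answer: 3 3 3 3 3 3 3 3 3 3 3 3 3

Derivation:
t=0: arr=3 -> substrate=0 bound=3 product=0
t=1: arr=1 -> substrate=1 bound=3 product=0
t=2: arr=3 -> substrate=1 bound=3 product=3
t=3: arr=0 -> substrate=1 bound=3 product=3
t=4: arr=2 -> substrate=0 bound=3 product=6
t=5: arr=3 -> substrate=3 bound=3 product=6
t=6: arr=1 -> substrate=1 bound=3 product=9
t=7: arr=3 -> substrate=4 bound=3 product=9
t=8: arr=3 -> substrate=4 bound=3 product=12
t=9: arr=2 -> substrate=6 bound=3 product=12
t=10: arr=0 -> substrate=3 bound=3 product=15
t=11: arr=0 -> substrate=3 bound=3 product=15
t=12: arr=3 -> substrate=3 bound=3 product=18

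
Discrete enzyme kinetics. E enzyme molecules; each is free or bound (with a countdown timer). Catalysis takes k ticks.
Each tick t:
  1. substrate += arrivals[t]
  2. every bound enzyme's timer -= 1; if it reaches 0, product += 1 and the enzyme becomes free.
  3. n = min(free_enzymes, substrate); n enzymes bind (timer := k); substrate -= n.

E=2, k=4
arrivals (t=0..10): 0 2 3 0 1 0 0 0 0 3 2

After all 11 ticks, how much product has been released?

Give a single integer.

t=0: arr=0 -> substrate=0 bound=0 product=0
t=1: arr=2 -> substrate=0 bound=2 product=0
t=2: arr=3 -> substrate=3 bound=2 product=0
t=3: arr=0 -> substrate=3 bound=2 product=0
t=4: arr=1 -> substrate=4 bound=2 product=0
t=5: arr=0 -> substrate=2 bound=2 product=2
t=6: arr=0 -> substrate=2 bound=2 product=2
t=7: arr=0 -> substrate=2 bound=2 product=2
t=8: arr=0 -> substrate=2 bound=2 product=2
t=9: arr=3 -> substrate=3 bound=2 product=4
t=10: arr=2 -> substrate=5 bound=2 product=4

Answer: 4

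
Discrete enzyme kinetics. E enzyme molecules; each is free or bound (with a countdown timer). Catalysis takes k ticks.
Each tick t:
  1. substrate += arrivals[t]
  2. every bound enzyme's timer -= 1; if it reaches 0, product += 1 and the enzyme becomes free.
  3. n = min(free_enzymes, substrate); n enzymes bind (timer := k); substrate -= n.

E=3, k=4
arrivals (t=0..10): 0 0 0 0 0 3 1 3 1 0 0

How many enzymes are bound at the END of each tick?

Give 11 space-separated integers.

t=0: arr=0 -> substrate=0 bound=0 product=0
t=1: arr=0 -> substrate=0 bound=0 product=0
t=2: arr=0 -> substrate=0 bound=0 product=0
t=3: arr=0 -> substrate=0 bound=0 product=0
t=4: arr=0 -> substrate=0 bound=0 product=0
t=5: arr=3 -> substrate=0 bound=3 product=0
t=6: arr=1 -> substrate=1 bound=3 product=0
t=7: arr=3 -> substrate=4 bound=3 product=0
t=8: arr=1 -> substrate=5 bound=3 product=0
t=9: arr=0 -> substrate=2 bound=3 product=3
t=10: arr=0 -> substrate=2 bound=3 product=3

Answer: 0 0 0 0 0 3 3 3 3 3 3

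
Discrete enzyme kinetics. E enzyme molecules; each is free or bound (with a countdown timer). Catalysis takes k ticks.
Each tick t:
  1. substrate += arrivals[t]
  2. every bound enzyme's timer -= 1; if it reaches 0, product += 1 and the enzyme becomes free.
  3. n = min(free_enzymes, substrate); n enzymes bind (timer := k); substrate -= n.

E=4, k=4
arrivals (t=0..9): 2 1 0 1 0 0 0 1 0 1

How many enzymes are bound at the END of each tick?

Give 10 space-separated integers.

t=0: arr=2 -> substrate=0 bound=2 product=0
t=1: arr=1 -> substrate=0 bound=3 product=0
t=2: arr=0 -> substrate=0 bound=3 product=0
t=3: arr=1 -> substrate=0 bound=4 product=0
t=4: arr=0 -> substrate=0 bound=2 product=2
t=5: arr=0 -> substrate=0 bound=1 product=3
t=6: arr=0 -> substrate=0 bound=1 product=3
t=7: arr=1 -> substrate=0 bound=1 product=4
t=8: arr=0 -> substrate=0 bound=1 product=4
t=9: arr=1 -> substrate=0 bound=2 product=4

Answer: 2 3 3 4 2 1 1 1 1 2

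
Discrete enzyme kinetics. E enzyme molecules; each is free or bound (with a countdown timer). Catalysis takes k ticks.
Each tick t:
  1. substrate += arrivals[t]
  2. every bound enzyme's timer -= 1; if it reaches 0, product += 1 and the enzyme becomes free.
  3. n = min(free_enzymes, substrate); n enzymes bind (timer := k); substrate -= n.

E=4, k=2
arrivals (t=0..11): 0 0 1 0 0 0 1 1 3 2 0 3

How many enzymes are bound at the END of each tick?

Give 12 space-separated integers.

t=0: arr=0 -> substrate=0 bound=0 product=0
t=1: arr=0 -> substrate=0 bound=0 product=0
t=2: arr=1 -> substrate=0 bound=1 product=0
t=3: arr=0 -> substrate=0 bound=1 product=0
t=4: arr=0 -> substrate=0 bound=0 product=1
t=5: arr=0 -> substrate=0 bound=0 product=1
t=6: arr=1 -> substrate=0 bound=1 product=1
t=7: arr=1 -> substrate=0 bound=2 product=1
t=8: arr=3 -> substrate=0 bound=4 product=2
t=9: arr=2 -> substrate=1 bound=4 product=3
t=10: arr=0 -> substrate=0 bound=2 product=6
t=11: arr=3 -> substrate=0 bound=4 product=7

Answer: 0 0 1 1 0 0 1 2 4 4 2 4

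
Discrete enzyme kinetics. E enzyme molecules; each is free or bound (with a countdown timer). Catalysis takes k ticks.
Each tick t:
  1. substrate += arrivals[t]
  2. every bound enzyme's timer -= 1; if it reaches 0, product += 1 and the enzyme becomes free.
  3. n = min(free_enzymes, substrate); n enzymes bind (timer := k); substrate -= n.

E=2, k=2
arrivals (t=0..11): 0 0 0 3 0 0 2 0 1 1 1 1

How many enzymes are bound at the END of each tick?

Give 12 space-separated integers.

t=0: arr=0 -> substrate=0 bound=0 product=0
t=1: arr=0 -> substrate=0 bound=0 product=0
t=2: arr=0 -> substrate=0 bound=0 product=0
t=3: arr=3 -> substrate=1 bound=2 product=0
t=4: arr=0 -> substrate=1 bound=2 product=0
t=5: arr=0 -> substrate=0 bound=1 product=2
t=6: arr=2 -> substrate=1 bound=2 product=2
t=7: arr=0 -> substrate=0 bound=2 product=3
t=8: arr=1 -> substrate=0 bound=2 product=4
t=9: arr=1 -> substrate=0 bound=2 product=5
t=10: arr=1 -> substrate=0 bound=2 product=6
t=11: arr=1 -> substrate=0 bound=2 product=7

Answer: 0 0 0 2 2 1 2 2 2 2 2 2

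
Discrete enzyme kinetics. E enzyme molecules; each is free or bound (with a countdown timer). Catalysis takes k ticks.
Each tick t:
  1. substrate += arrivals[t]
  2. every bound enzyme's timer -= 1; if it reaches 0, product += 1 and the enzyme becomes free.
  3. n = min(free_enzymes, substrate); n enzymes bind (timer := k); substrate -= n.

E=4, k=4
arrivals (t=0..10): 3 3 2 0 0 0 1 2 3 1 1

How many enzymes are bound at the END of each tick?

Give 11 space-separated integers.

Answer: 3 4 4 4 4 4 4 4 4 4 4

Derivation:
t=0: arr=3 -> substrate=0 bound=3 product=0
t=1: arr=3 -> substrate=2 bound=4 product=0
t=2: arr=2 -> substrate=4 bound=4 product=0
t=3: arr=0 -> substrate=4 bound=4 product=0
t=4: arr=0 -> substrate=1 bound=4 product=3
t=5: arr=0 -> substrate=0 bound=4 product=4
t=6: arr=1 -> substrate=1 bound=4 product=4
t=7: arr=2 -> substrate=3 bound=4 product=4
t=8: arr=3 -> substrate=3 bound=4 product=7
t=9: arr=1 -> substrate=3 bound=4 product=8
t=10: arr=1 -> substrate=4 bound=4 product=8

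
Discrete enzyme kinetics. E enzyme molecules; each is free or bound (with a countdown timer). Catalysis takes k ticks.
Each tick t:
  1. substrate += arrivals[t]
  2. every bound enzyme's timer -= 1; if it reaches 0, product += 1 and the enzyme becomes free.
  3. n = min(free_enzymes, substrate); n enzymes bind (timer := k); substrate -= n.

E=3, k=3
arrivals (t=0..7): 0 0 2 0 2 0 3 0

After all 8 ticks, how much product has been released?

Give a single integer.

Answer: 3

Derivation:
t=0: arr=0 -> substrate=0 bound=0 product=0
t=1: arr=0 -> substrate=0 bound=0 product=0
t=2: arr=2 -> substrate=0 bound=2 product=0
t=3: arr=0 -> substrate=0 bound=2 product=0
t=4: arr=2 -> substrate=1 bound=3 product=0
t=5: arr=0 -> substrate=0 bound=2 product=2
t=6: arr=3 -> substrate=2 bound=3 product=2
t=7: arr=0 -> substrate=1 bound=3 product=3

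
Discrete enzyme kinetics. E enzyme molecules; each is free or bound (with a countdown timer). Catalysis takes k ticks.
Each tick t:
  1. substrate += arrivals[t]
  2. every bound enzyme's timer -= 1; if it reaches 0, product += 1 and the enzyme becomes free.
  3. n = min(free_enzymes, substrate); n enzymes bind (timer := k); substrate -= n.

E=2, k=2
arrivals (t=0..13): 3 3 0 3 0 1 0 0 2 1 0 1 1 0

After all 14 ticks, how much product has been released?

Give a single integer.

t=0: arr=3 -> substrate=1 bound=2 product=0
t=1: arr=3 -> substrate=4 bound=2 product=0
t=2: arr=0 -> substrate=2 bound=2 product=2
t=3: arr=3 -> substrate=5 bound=2 product=2
t=4: arr=0 -> substrate=3 bound=2 product=4
t=5: arr=1 -> substrate=4 bound=2 product=4
t=6: arr=0 -> substrate=2 bound=2 product=6
t=7: arr=0 -> substrate=2 bound=2 product=6
t=8: arr=2 -> substrate=2 bound=2 product=8
t=9: arr=1 -> substrate=3 bound=2 product=8
t=10: arr=0 -> substrate=1 bound=2 product=10
t=11: arr=1 -> substrate=2 bound=2 product=10
t=12: arr=1 -> substrate=1 bound=2 product=12
t=13: arr=0 -> substrate=1 bound=2 product=12

Answer: 12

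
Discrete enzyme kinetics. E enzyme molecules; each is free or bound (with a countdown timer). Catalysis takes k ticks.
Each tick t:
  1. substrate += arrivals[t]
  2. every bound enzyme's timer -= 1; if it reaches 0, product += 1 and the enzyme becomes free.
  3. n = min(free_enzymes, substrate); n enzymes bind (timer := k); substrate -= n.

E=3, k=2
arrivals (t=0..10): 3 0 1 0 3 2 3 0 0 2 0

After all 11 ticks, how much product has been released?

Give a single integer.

t=0: arr=3 -> substrate=0 bound=3 product=0
t=1: arr=0 -> substrate=0 bound=3 product=0
t=2: arr=1 -> substrate=0 bound=1 product=3
t=3: arr=0 -> substrate=0 bound=1 product=3
t=4: arr=3 -> substrate=0 bound=3 product=4
t=5: arr=2 -> substrate=2 bound=3 product=4
t=6: arr=3 -> substrate=2 bound=3 product=7
t=7: arr=0 -> substrate=2 bound=3 product=7
t=8: arr=0 -> substrate=0 bound=2 product=10
t=9: arr=2 -> substrate=1 bound=3 product=10
t=10: arr=0 -> substrate=0 bound=2 product=12

Answer: 12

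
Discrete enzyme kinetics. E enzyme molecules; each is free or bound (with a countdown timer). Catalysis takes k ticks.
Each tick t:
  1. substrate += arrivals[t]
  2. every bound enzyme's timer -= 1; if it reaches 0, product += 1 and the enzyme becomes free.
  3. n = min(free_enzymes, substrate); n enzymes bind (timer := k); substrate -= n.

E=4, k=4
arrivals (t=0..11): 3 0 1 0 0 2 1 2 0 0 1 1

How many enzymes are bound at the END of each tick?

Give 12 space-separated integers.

Answer: 3 3 4 4 1 3 3 4 4 3 3 3

Derivation:
t=0: arr=3 -> substrate=0 bound=3 product=0
t=1: arr=0 -> substrate=0 bound=3 product=0
t=2: arr=1 -> substrate=0 bound=4 product=0
t=3: arr=0 -> substrate=0 bound=4 product=0
t=4: arr=0 -> substrate=0 bound=1 product=3
t=5: arr=2 -> substrate=0 bound=3 product=3
t=6: arr=1 -> substrate=0 bound=3 product=4
t=7: arr=2 -> substrate=1 bound=4 product=4
t=8: arr=0 -> substrate=1 bound=4 product=4
t=9: arr=0 -> substrate=0 bound=3 product=6
t=10: arr=1 -> substrate=0 bound=3 product=7
t=11: arr=1 -> substrate=0 bound=3 product=8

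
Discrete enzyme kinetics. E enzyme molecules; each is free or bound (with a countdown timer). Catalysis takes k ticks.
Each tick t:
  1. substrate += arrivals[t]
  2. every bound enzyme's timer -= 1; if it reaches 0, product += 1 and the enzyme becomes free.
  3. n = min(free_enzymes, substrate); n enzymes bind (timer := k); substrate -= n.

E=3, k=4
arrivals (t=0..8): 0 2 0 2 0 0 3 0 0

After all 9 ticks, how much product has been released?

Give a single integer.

t=0: arr=0 -> substrate=0 bound=0 product=0
t=1: arr=2 -> substrate=0 bound=2 product=0
t=2: arr=0 -> substrate=0 bound=2 product=0
t=3: arr=2 -> substrate=1 bound=3 product=0
t=4: arr=0 -> substrate=1 bound=3 product=0
t=5: arr=0 -> substrate=0 bound=2 product=2
t=6: arr=3 -> substrate=2 bound=3 product=2
t=7: arr=0 -> substrate=1 bound=3 product=3
t=8: arr=0 -> substrate=1 bound=3 product=3

Answer: 3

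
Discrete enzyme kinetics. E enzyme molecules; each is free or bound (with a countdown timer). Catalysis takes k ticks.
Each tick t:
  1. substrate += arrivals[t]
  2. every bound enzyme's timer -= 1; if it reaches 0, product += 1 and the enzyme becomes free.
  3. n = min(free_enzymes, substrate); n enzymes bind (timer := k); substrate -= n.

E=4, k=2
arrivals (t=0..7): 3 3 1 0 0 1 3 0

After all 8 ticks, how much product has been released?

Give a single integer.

Answer: 8

Derivation:
t=0: arr=3 -> substrate=0 bound=3 product=0
t=1: arr=3 -> substrate=2 bound=4 product=0
t=2: arr=1 -> substrate=0 bound=4 product=3
t=3: arr=0 -> substrate=0 bound=3 product=4
t=4: arr=0 -> substrate=0 bound=0 product=7
t=5: arr=1 -> substrate=0 bound=1 product=7
t=6: arr=3 -> substrate=0 bound=4 product=7
t=7: arr=0 -> substrate=0 bound=3 product=8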